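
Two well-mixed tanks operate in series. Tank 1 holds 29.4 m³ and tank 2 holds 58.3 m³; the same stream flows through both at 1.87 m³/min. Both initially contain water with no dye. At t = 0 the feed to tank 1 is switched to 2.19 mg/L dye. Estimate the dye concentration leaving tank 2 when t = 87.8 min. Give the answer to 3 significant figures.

1.93 mg/L

Species balance on tank i: dCᵢ/dt = (Cᵢ₋₁ − Cᵢ)/τᵢ with τᵢ = Vᵢ/Q.
τ₁ = 29.4/1.87 = 15.722 min; τ₂ = 58.3/1.87 = 31.176 min.
Tank 1: C₁ = C_in(1 − e^(−t/τ₁)). Tank 2 (τ₁ ≠ τ₂): C₂ = C_in[1 − (τ₁ e^(−t/τ₁) − τ₂ e^(−t/τ₂))/(τ₁ − τ₂)].
At t = 87.8: e^(−t/τ₁) = 0.0037554, e^(−t/τ₂) = 0.059831.
C₂ = 2.19·[1 − (15.722·0.0037554 − 31.176·0.059831)/(-15.455)] = 2.19·0.88312 = 1.9340 mg/L.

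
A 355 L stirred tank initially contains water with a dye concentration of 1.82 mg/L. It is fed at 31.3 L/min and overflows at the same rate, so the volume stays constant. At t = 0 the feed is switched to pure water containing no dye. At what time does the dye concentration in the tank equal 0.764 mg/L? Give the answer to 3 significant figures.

Species balance on the tank: V dC/dt = Q(C_in − C), so τ = V/Q = 11.342 min.
C(t) = C_in + (C₀ − C_in) e^(−t/τ). Set C = 0.764 and solve for t:
e^(−t/τ) = (C − C_in)/(C₀ − C_in) = (0.764 − 0)/(1.82 − 0) = 0.41978
t = −τ ln(…) = 11.342 × 0.86802 = 9.8450 min.

9.85 min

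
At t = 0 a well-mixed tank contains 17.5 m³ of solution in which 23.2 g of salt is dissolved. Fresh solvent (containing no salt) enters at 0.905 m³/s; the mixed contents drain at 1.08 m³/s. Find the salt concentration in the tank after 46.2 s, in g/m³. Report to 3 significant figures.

0.0537 g/m³

Let m(t) be the amount of salt. Volume: V(t) = V₀ + (Q_in − Q_out) t = 17.5 − 0.17500 t; V(46.2) = 9.4150 m³.
No salt enters, so dm/dt = −Q_out · (m/V).
dm/m = −Q_out dt/(V₀ − 0.17500 t); integrating gives ln(m/m₀) = −(Q_out/(Q_in−Q_out)) ln(V/V₀).
m = m₀ (V₀/V)^(Q_out/(Q_in−Q_out)) = 23.2 × (17.5/9.4150)^(-6.1714) = 0.50586 g.
C = m/V = 0.50586/9.4150 = 0.053729 g/m³.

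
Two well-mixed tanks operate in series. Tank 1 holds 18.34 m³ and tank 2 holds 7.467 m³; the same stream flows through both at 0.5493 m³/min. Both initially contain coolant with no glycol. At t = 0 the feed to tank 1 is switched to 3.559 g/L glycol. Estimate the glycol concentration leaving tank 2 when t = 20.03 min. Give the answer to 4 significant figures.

Each tank obeys Vᵢ dCᵢ/dt = Q(Cᵢ₋₁ − Cᵢ), so τᵢ = Vᵢ/Q.
τ₁ = 18.34/0.5493 = 33.3879 min; τ₂ = 7.467/0.5493 = 13.5937 min.
Solving the cascade with C₁(0)=C₂(0)=0 gives C₂(t) = C_in[1 − (τ₁ e^(−t/τ₁) − τ₂ e^(−t/τ₂))/(τ₁ − τ₂)].
At t = 20.03: e^(−t/τ₁) = 0.548857, e^(−t/τ₂) = 0.229127.
C₂ = 3.559·[1 − (33.3879·0.548857 − 13.5937·0.229127)/(19.7943)] = 3.559·0.231569 = 0.824154 g/L.

0.8242 g/L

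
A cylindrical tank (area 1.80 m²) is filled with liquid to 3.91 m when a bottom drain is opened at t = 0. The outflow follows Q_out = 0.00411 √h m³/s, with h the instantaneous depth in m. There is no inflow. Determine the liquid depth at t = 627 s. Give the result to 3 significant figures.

With no inflow, A dh/dt = −0.00411 √h.
This is separable: 2 d(√h)/dt = −0.00411/A, so √h = √h₀ − (0.00411/(2A)) t.
√h = √3.91 − 0.00411·627/(2·1.80) = 1.9774 − 0.71582 = 1.2615.
h = 1.2615² = 1.5915 m.

1.59 m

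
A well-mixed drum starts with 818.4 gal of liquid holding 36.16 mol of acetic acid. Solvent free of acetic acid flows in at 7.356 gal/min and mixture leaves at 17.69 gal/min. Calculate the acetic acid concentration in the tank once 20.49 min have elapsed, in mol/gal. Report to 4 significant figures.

Total volume: dV/dt = Q_in − Q_out = -10.3340 gal/min, so V(t) = 818.4 − 10.3340 t and V(20.49) = 606.656 gal.
Solute balance: dm/dt = 0 − Q_out C = −Q_out m/V(t).
Separate: dm/m = −Q_out dt/V(t) ⇒ ln(m/m₀) = −(Q_out/(Q_in−Q_out)) ln(V/V₀).
m = m₀ (V₀/V)^(Q_out/(Q_in−Q_out)) = 36.16 × (818.4/606.656)^(-1.71183) = 21.6597 mol.
C = m/V = 21.6597/606.656 = 0.0357034 mol/gal.

0.03570 mol/gal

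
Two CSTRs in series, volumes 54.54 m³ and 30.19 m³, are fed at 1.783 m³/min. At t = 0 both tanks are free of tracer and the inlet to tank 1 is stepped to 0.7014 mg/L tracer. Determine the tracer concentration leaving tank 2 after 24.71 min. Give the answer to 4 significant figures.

0.2031 mg/L

Species balance on tank i: dCᵢ/dt = (Cᵢ₋₁ − Cᵢ)/τᵢ with τᵢ = Vᵢ/Q.
τ₁ = 54.54/1.783 = 30.5889 min; τ₂ = 30.19/1.783 = 16.9321 min.
Tank 1: C₁ = C_in(1 − e^(−t/τ₁)). Tank 2 (τ₁ ≠ τ₂): C₂ = C_in[1 − (τ₁ e^(−t/τ₁) − τ₂ e^(−t/τ₂))/(τ₁ − τ₂)].
At t = 24.71: e^(−t/τ₁) = 0.445834, e^(−t/τ₂) = 0.232386.
C₂ = 0.7014·[1 − (30.5889·0.445834 − 16.9321·0.232386)/(13.6568)] = 0.7014·0.289527 = 0.203074 mg/L.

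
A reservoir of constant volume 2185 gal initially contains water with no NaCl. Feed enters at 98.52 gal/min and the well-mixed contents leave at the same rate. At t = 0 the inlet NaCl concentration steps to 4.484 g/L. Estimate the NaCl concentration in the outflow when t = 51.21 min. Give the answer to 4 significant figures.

4.038 g/L

Unsteady species balance (constant V, well mixed): V dC/dt = Q(C_in − C).
Rewrite as dC/dt + C/τ = C_in/τ, τ = V/Q = 22.1782 min.
This is linear first-order; C(t) = C_in + (C₀ − C_in) e^(−t/τ).
C(51.21) = 4.484 + (0 − 4.484)·e^(−51.21/22.1782) = 4.484 + (-4.48400)·0.0993586 = 4.03848 g/L.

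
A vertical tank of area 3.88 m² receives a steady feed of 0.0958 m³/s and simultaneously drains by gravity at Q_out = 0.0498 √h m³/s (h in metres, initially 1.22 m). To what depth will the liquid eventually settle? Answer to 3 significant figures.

3.70 m

Level balance: A dh/dt = 0.0958 − 0.0498 √h. Setting dh/dt = 0:
Q_in = 0.0498 √h_ss ⇒ √h_ss = 0.0958/0.0498 = 1.9237.
h_ss = 1.9237² = 3.7006 m. (Since h₀ = 1.22 m < h_ss, the level will rise toward this value.)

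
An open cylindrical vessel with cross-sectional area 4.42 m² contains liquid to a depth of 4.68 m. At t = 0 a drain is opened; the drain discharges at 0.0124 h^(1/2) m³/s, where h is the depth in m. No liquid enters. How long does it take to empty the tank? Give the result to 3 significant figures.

With no inflow, A dh/dt = −0.0124 √h.
This is separable: 2 d(√h)/dt = −0.0124/A, so √h = √h₀ − (0.0124/(2A)) t.
Set h = 0: 2√h₀ = (0.0124/A) t_empty ⇒ t_empty = 2A√h₀/0.0124.
t_empty = 2·4.42·√4.68/0.0124 = 8.8400·2.1633/0.0124 = 1542.2 s.

1540 s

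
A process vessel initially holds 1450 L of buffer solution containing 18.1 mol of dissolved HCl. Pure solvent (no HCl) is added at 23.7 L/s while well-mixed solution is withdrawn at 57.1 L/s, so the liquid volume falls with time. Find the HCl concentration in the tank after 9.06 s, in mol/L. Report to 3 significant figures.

0.0106 mol/L

Let m(t) be the amount of HCl. Volume: V(t) = V₀ + (Q_in − Q_out) t = 1450 − 33.400 t; V(9.06) = 1147.4 L.
Species balance (pure solvent in): dm/dt = −Q_out · m/V(t).
dm/m = −Q_out dt/(V₀ − 33.400 t); integrating gives ln(m/m₀) = −(Q_out/(Q_in−Q_out)) ln(V/V₀).
m = m₀ (V₀/V)^(Q_out/(Q_in−Q_out)) = 18.1 × (1450/1147.4)^(-1.7096) = 12.131 mol.
C = m/V = 12.131/1147.4 = 0.010573 mol/L.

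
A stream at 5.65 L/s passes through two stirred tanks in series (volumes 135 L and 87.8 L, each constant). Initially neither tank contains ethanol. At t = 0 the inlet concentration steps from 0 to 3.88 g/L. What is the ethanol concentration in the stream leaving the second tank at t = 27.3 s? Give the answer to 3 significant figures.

1.59 g/L

Time constants: τᵢ = Vᵢ/Q for each well-mixed tank.
τ₁ = 135/5.65 = 23.894 s; τ₂ = 87.8/5.65 = 15.540 s.
Tank 1: C₁ = C_in(1 − e^(−t/τ₁)). Tank 2 (τ₁ ≠ τ₂): C₂ = C_in[1 − (τ₁ e^(−t/τ₁) − τ₂ e^(−t/τ₂))/(τ₁ − τ₂)].
At t = 27.3: e^(−t/τ₁) = 0.31900, e^(−t/τ₂) = 0.17260.
C₂ = 3.88·[1 − (23.894·0.31900 − 15.540·0.17260)/(8.3540)] = 3.88·0.40866 = 1.5856 g/L.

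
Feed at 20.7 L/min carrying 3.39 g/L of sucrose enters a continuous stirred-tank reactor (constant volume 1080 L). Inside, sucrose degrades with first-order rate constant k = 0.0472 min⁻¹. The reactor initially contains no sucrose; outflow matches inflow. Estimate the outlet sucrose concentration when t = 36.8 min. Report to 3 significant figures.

0.894 g/L

V dC/dt = Q(C_in − C) − k V C.
This is linear with rate a = Q/V + k = 0.066367 min⁻¹.
C_ss = Q C_in/(Q + kV) = 0.97903 g/L; C(t) = C_ss + (C₀ − C_ss) e^(−a t).
C(36.8) = 0.97903 + (-0.97903)·e^(−0.066367·36.8) = 0.97903 + (-0.97903)·0.086961 = 0.89389 g/L.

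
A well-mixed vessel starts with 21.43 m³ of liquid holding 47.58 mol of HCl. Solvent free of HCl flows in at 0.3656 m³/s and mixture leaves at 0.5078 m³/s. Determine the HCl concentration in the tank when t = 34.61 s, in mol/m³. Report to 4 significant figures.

Let m(t) be the amount of HCl. Volume: V(t) = V₀ + (Q_in − Q_out) t = 21.43 − 0.142200 t; V(34.61) = 16.5085 m³.
Species balance (pure solvent in): dm/dt = −Q_out · m/V(t).
Separate: dm/m = −Q_out dt/V(t) ⇒ ln(m/m₀) = −(Q_out/(Q_in−Q_out)) ln(V/V₀).
m = m₀ (V₀/V)^(Q_out/(Q_in−Q_out)) = 47.58 × (21.43/16.5085)^(-3.57103) = 18.7401 mol.
C = m/V = 18.7401/16.5085 = 1.13518 mol/m³.

1.135 mol/m³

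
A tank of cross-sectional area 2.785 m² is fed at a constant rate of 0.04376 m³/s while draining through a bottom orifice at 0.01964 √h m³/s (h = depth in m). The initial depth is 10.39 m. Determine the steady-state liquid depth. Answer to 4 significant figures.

Level balance: A dh/dt = 0.04376 − 0.01964 √h. Setting dh/dt = 0:
Q_in = 0.01964 √h_ss ⇒ √h_ss = 0.04376/0.01964 = 2.22811.
h_ss = 2.22811² = 4.96446 m. (Since h₀ = 10.39 m > h_ss, the level will fall toward this value.)

4.964 m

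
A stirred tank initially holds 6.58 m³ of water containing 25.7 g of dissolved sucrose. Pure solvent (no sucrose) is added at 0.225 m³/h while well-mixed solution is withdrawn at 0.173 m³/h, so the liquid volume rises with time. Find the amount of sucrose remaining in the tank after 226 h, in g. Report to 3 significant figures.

Let m(t) be the amount of sucrose. Volume: V(t) = V₀ + (Q_in − Q_out) t = 6.58 + 0.052000 t; V(226) = 18.332 m³.
No sucrose enters, so dm/dt = −Q_out · (m/V).
Separate: dm/m = −Q_out dt/V(t) ⇒ ln(m/m₀) = −(Q_out/(Q_in−Q_out)) ln(V/V₀).
m = m₀ (V₀/V)^(Q_out/(Q_in−Q_out)) = 25.7 × (6.58/18.332)^(3.3269) = 0.85017 g.

0.850 g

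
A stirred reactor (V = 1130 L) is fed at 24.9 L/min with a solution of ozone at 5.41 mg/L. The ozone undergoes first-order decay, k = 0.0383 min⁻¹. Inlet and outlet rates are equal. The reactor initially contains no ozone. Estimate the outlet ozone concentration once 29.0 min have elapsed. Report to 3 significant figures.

V dC/dt = Q(C_in − C) − k V C.
This is linear with rate a = Q/V + k = 0.060335 min⁻¹.
C_ss = Q C_in/(Q + kV) = 1.9758 mg/L; C(t) = C_ss + (C₀ − C_ss) e^(−a t).
C(29.0) = 1.9758 + (-1.9758)·e^(−0.060335·29.0) = 1.9758 + (-1.9758)·0.17382 = 1.6324 mg/L.

1.63 mg/L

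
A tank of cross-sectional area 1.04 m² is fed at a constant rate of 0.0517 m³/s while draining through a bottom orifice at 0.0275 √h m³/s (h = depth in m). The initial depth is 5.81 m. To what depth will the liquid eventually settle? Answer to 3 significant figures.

3.53 m

Level balance: A dh/dt = 0.0517 − 0.0275 √h. Setting dh/dt = 0:
Q_in = 0.0275 √h_ss ⇒ √h_ss = 0.0517/0.0275 = 1.8800.
h_ss = 1.8800² = 3.5344 m. (Since h₀ = 5.81 m > h_ss, the level will fall toward this value.)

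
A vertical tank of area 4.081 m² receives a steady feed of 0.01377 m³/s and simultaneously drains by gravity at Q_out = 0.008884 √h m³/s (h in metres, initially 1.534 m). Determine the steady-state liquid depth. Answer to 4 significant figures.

Level balance: A dh/dt = 0.01377 − 0.008884 √h. Setting dh/dt = 0:
Q_in = 0.008884 √h_ss ⇒ √h_ss = 0.01377/0.008884 = 1.54998.
h_ss = 1.54998² = 2.40243 m. (Since h₀ = 1.534 m < h_ss, the level will rise toward this value.)

2.402 m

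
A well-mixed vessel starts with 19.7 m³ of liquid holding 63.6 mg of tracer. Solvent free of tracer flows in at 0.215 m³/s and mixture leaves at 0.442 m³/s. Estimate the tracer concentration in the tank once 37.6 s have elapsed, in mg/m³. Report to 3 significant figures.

1.89 mg/m³

Let m(t) be the amount of tracer. Volume: V(t) = V₀ + (Q_in − Q_out) t = 19.7 − 0.22700 t; V(37.6) = 11.165 m³.
Species balance (pure solvent in): dm/dt = −Q_out · m/V(t).
dm/m = −Q_out dt/(V₀ − 0.22700 t); integrating gives ln(m/m₀) = −(Q_out/(Q_in−Q_out)) ln(V/V₀).
m = m₀ (V₀/V)^(Q_out/(Q_in−Q_out)) = 63.6 × (19.7/11.165)^(-1.9471) = 21.051 mg.
C = m/V = 21.051/11.165 = 1.8854 mg/m³.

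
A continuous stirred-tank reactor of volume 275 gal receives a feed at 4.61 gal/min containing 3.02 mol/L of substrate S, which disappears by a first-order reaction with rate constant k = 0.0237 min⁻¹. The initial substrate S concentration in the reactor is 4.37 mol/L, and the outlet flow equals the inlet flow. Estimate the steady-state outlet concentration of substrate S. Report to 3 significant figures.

Species balance: V dC/dt = Q C_in − Q C − k V C.
At steady state: 0 = Q C_in − (Q + kV) C_ss, so C_ss = Q C_in/(Q + kV).
C_ss = 4.61·3.02/(4.61 + 0.0237·275) = 13.922/11.128 = 1.2512 mol/L.

1.25 mol/L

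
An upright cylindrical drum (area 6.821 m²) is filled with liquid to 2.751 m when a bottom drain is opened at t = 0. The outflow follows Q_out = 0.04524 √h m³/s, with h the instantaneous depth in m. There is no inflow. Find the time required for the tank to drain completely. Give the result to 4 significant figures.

500.2 s

A dh/dt = −Q_out = −0.04524 √h.
Separate and integrate: 2(√h − √h₀) = −(0.04524/A) t.
Set h = 0: 2√h₀ = (0.04524/A) t_empty ⇒ t_empty = 2A√h₀/0.04524.
t_empty = 2·6.821·√2.751/0.04524 = 13.6420·1.65861/0.04524 = 500.151 s.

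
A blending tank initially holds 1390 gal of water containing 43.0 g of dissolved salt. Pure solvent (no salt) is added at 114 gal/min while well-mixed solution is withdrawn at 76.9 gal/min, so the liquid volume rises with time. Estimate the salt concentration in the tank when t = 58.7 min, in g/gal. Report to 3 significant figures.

Total volume: dV/dt = Q_in − Q_out = 37.100 gal/min, so V(t) = 1390 + 37.100 t and V(58.7) = 3567.8 gal.
Species balance (pure solvent in): dm/dt = −Q_out · m/V(t).
Separate: dm/m = −Q_out dt/V(t) ⇒ ln(m/m₀) = −(Q_out/(Q_in−Q_out)) ln(V/V₀).
m = m₀ (V₀/V)^(Q_out/(Q_in−Q_out)) = 43.0 × (1390/3567.8)^(2.0728) = 6.0941 g.
C = m/V = 6.0941/3567.8 = 0.0017081 g/gal.

0.00171 g/gal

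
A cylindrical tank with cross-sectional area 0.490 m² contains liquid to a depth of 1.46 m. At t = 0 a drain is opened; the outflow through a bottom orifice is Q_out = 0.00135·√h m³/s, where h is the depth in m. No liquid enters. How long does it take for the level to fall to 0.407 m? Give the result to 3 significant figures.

With no inflow, A dh/dt = −0.00135 √h.
∫ h^(−1/2) dh = −(0.00135/A) ∫ dt, giving 2√h = 2√h₀ − (0.00135/A) t.
t = 2A(√h₀ − √h)/0.00135 = 2·0.490·(√1.46 − √0.407)/0.00135
  = 0.98000 × (1.2083 − 0.63797) / 0.00135 = 414.02 s.

414 s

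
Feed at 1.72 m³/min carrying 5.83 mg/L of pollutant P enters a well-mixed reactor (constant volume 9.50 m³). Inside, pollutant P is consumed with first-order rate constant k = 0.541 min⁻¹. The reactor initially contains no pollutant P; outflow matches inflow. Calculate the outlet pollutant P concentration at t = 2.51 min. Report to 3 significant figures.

V dC/dt = Q(C_in − C) − k V C.
This is linear with rate a = Q/V + k = 0.72205 min⁻¹.
C_ss = Q C_in/(Q + kV) = 1.4619 mg/L; C(t) = C_ss + (C₀ − C_ss) e^(−a t).
C(2.51) = 1.4619 + (-1.4619)·e^(−0.72205·2.51) = 1.4619 + (-1.4619)·0.16327 = 1.2232 mg/L.

1.22 mg/L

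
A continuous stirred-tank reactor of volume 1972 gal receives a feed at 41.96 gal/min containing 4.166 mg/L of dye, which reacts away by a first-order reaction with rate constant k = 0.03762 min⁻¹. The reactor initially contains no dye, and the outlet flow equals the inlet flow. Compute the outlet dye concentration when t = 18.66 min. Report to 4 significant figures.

Species balance: V dC/dt = Q C_in − Q C − k V C.
This is linear with rate a = Q/V + k = 0.0588979 min⁻¹.
C_ss = Q C_in/(Q + kV) = 1.50504 mg/L; C(t) = C_ss + (C₀ − C_ss) e^(−a t).
C(18.66) = 1.50504 + (-1.50504)·e^(−0.0588979·18.66) = 1.50504 + (-1.50504)·0.333193 = 1.00357 mg/L.

1.004 mg/L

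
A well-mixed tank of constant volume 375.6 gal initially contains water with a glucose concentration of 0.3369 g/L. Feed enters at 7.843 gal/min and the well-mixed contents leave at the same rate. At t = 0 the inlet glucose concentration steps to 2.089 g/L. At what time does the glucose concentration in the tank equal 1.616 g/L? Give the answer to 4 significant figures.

62.71 min

Accumulation = in − out for the solute gives V dC/dt = Q(C_in − C), so τ = V/Q = 47.8898 min.
C(t) = C_in + (C₀ − C_in) e^(−t/τ). Set C = 1.616 and solve for t:
e^(−t/τ) = (C − C_in)/(C₀ − C_in) = (1.616 − 2.089)/(0.3369 − 2.089) = 0.269962
t = −τ ln(…) = 47.8898 × 1.30947 = 62.7105 min.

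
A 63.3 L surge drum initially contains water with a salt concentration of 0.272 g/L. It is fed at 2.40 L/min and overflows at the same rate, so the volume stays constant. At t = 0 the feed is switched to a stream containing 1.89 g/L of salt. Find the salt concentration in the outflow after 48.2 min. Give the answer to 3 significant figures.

Species balance on the tank: V dC/dt = Q(C_in − C).
So dC/dt = (C_in − C)/τ with τ = V/Q = 63.3/2.40 = 26.375 min.
Integrating: C(t) = C_in + (C₀ − C_in) e^(−t/τ).
C(48.2) = 1.89 + (0.272 − 1.89)·e^(−48.2/26.375) = 1.89 + (-1.6180)·0.16082 = 1.6298 g/L.

1.63 g/L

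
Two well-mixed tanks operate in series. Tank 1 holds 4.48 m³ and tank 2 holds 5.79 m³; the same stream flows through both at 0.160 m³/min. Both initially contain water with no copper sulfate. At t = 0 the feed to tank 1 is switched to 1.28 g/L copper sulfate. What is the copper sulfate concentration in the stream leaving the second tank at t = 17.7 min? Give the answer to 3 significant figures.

Each tank obeys Vᵢ dCᵢ/dt = Q(Cᵢ₋₁ − Cᵢ), so τᵢ = Vᵢ/Q.
τ₁ = 4.48/0.160 = 28.000 min; τ₂ = 5.79/0.160 = 36.188 min.
Tank 1: C₁ = C_in(1 − e^(−t/τ₁)). Tank 2 (τ₁ ≠ τ₂): C₂ = C_in[1 − (τ₁ e^(−t/τ₁) − τ₂ e^(−t/τ₂))/(τ₁ − τ₂)].
At t = 17.7: e^(−t/τ₁) = 0.53145, e^(−t/τ₂) = 0.61317.
C₂ = 1.28·[1 − (28.000·0.53145 − 36.188·0.61317)/(-8.1875)] = 1.28·0.10738 = 0.13745 g/L.

0.137 g/L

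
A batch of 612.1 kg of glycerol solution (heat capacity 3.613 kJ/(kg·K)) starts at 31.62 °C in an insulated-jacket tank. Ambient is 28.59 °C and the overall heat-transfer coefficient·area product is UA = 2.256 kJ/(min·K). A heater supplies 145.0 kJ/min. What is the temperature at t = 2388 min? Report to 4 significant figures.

87.50 °C

Energy balance: M c_p dT/dt = −UA(T − T_amb) + Q̇.
dT/dt = (T_ss − T)/τ with T_ss = T_amb + Q̇/UA = 28.59 + 145.0/2.256 = 92.8630 °C, τ = M c_p/UA = 612.1·3.613/2.256 = 980.282 min.
T approaches T_ss exponentially: T(t) = T_ss + (T₀ − T_ss) e^(−t/τ).
T(2388) = 92.8630 + (-61.2430)·0.0875073 = 87.5038 °C.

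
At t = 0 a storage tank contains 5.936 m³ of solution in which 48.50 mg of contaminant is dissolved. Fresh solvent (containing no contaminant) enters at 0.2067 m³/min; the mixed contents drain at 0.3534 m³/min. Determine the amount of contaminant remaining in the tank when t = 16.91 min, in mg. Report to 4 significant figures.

Let m(t) be the amount of contaminant. Volume: V(t) = V₀ + (Q_in − Q_out) t = 5.936 − 0.146700 t; V(16.91) = 3.45530 m³.
Species balance (pure solvent in): dm/dt = −Q_out · m/V(t).
dm/m = −Q_out dt/(V₀ − 0.146700 t); integrating gives ln(m/m₀) = −(Q_out/(Q_in−Q_out)) ln(V/V₀).
m = m₀ (V₀/V)^(Q_out/(Q_in−Q_out)) = 48.50 × (5.936/3.45530)^(-2.40900) = 13.1707 mg.

13.17 mg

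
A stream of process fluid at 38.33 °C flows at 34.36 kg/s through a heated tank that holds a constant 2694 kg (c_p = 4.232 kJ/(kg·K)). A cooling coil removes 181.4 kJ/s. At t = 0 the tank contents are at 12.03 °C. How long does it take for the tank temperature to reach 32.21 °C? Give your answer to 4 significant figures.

M c_p dT/dt = ṁ c_p (T_in − T) − Q̇.
τ = M/ṁ = 78.4051 s; T_ss = T_in − Q̇/(ṁ c_p) = 37.0825 °C.
T(t) = T_ss + (T₀ − T_ss) e^(−t/τ). Set T = 32.21:
e^(−t/τ) = (32.21 − 37.0825)/(12.03 − 37.0825) = 0.194492
t = −78.4051 · ln(0.194492) = 128.378 s.

128.4 s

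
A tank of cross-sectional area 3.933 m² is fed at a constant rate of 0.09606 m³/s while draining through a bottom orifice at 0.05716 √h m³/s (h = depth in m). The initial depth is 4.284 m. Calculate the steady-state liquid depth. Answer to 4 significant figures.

2.824 m

Level balance: A dh/dt = 0.09606 − 0.05716 √h. Setting dh/dt = 0:
Q_in = 0.05716 √h_ss ⇒ √h_ss = 0.09606/0.05716 = 1.68055.
h_ss = 1.68055² = 2.82423 m. (Since h₀ = 4.284 m > h_ss, the level will fall toward this value.)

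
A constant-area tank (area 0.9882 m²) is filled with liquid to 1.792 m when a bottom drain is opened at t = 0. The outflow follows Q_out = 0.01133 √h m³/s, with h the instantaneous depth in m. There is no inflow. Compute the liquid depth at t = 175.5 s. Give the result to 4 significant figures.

0.1106 m

With no inflow, A dh/dt = −0.01133 √h.
Separate and integrate: 2(√h − √h₀) = −(0.01133/A) t.
√h = √1.792 − 0.01133·175.5/(2·0.9882) = 1.33866 − 1.00608 = 0.332577.
h = 0.332577² = 0.110607 m.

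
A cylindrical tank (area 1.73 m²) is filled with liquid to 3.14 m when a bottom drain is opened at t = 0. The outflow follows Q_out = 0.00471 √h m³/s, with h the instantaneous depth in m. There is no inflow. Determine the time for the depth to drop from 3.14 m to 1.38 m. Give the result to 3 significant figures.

A dh/dt = −Q_out = −0.00471 √h.
∫ h^(−1/2) dh = −(0.00471/A) ∫ dt, giving 2√h = 2√h₀ − (0.00471/A) t.
t = 2A(√h₀ − √h)/0.00471 = 2·1.73·(√3.14 − √1.38)/0.00471
  = 3.4600 × (1.7720 − 1.1747) / 0.00471 = 438.76 s.

439 s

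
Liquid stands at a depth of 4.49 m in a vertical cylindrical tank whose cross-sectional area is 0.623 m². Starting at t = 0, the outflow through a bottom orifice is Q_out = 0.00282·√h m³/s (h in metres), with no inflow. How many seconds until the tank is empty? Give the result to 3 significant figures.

936 s

A dh/dt = −Q_out = −0.00282 √h.
Separate and integrate: 2(√h − √h₀) = −(0.00282/A) t.
Tank is empty when √h = 0: t_empty = 2A√h₀/0.00282.
t_empty = 2·0.623·√4.49/0.00282 = 1.2460·2.1190/0.00282 = 936.25 s.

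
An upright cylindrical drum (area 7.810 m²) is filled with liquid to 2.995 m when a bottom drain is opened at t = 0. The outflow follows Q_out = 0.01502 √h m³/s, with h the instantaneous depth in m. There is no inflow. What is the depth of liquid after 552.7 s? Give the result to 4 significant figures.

With no inflow, A dh/dt = −0.01502 √h.
∫ h^(−1/2) dh = −(0.01502/A) ∫ dt, giving 2√h = 2√h₀ − (0.01502/A) t.
√h = √2.995 − 0.01502·552.7/(2·7.810) = 1.73061 − 0.531470 = 1.19914.
h = 1.19914² = 1.43793 m.

1.438 m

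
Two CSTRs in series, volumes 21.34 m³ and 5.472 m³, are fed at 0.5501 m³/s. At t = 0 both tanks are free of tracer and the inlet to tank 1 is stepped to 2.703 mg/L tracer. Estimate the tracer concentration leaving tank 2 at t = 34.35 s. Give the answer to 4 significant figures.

Species balance on tank i: dCᵢ/dt = (Cᵢ₋₁ − Cᵢ)/τᵢ with τᵢ = Vᵢ/Q.
τ₁ = 21.34/0.5501 = 38.7929 s; τ₂ = 5.472/0.5501 = 9.94728 s.
Solving the cascade with C₁(0)=C₂(0)=0 gives C₂(t) = C_in[1 − (τ₁ e^(−t/τ₁) − τ₂ e^(−t/τ₂))/(τ₁ − τ₂)].
At t = 34.35: e^(−t/τ₁) = 0.412520, e^(−t/τ₂) = 0.0316441.
C₂ = 2.703·[1 − (38.7929·0.412520 − 9.94728·0.0316441)/(28.8457)] = 2.703·0.456137 = 1.23294 mg/L.

1.233 mg/L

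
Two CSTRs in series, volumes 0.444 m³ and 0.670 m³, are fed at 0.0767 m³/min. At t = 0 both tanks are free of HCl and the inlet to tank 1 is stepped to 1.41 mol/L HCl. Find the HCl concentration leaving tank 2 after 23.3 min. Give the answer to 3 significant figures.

1.17 mol/L

Each tank obeys Vᵢ dCᵢ/dt = Q(Cᵢ₋₁ − Cᵢ), so τᵢ = Vᵢ/Q.
τ₁ = 0.444/0.0767 = 5.7888 min; τ₂ = 0.670/0.0767 = 8.7353 min.
Solving the cascade with C₁(0)=C₂(0)=0 gives C₂(t) = C_in[1 − (τ₁ e^(−t/τ₁) − τ₂ e^(−t/τ₂))/(τ₁ − τ₂)].
At t = 23.3: e^(−t/τ₁) = 0.017863, e^(−t/τ₂) = 0.069437.
C₂ = 1.41·[1 − (5.7888·0.017863 − 8.7353·0.069437)/(-2.9465)] = 1.41·0.82924 = 1.1692 mol/L.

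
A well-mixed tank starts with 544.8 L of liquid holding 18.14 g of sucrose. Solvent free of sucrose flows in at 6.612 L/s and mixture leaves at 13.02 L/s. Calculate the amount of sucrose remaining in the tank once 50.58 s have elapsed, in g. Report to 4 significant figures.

2.892 g

Let m(t) be the amount of sucrose. Volume: V(t) = V₀ + (Q_in − Q_out) t = 544.8 − 6.40800 t; V(50.58) = 220.683 L.
No sucrose enters, so dm/dt = −Q_out · (m/V).
dm/m = −Q_out dt/(V₀ − 6.40800 t); integrating gives ln(m/m₀) = −(Q_out/(Q_in−Q_out)) ln(V/V₀).
m = m₀ (V₀/V)^(Q_out/(Q_in−Q_out)) = 18.14 × (544.8/220.683)^(-2.03184) = 2.89206 g.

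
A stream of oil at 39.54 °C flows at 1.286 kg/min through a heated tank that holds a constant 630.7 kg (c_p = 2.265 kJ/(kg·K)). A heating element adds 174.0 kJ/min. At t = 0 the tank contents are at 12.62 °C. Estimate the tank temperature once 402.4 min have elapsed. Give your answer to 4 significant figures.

61.13 °C

Unsteady energy balance on the tank contents: M c_p dT/dt = ṁ c_p (T_in − T) + 174.0.
τ = M/ṁ = 490.435 min; T_ss = T_in + Q̇/(ṁ c_p) = 39.54 + 174.0/(1.286·2.265) = 99.2765 °C.
T approaches T_ss exponentially: T(t) = T_ss + (T₀ − T_ss) e^(−t/τ).
T(402.4) = 99.2765 + (-86.6565)·e^(−402.4/490.435) = 99.2765 + (-86.6565)·0.440214 = 61.1292 °C.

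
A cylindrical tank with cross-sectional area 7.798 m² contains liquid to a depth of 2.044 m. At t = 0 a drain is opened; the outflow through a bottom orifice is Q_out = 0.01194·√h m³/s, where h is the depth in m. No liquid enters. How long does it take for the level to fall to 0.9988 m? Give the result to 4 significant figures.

562.0 s

A dh/dt = −Q_out = −0.01194 √h.
∫ h^(−1/2) dh = −(0.01194/A) ∫ dt, giving 2√h = 2√h₀ − (0.01194/A) t.
t = 2A(√h₀ − √h)/0.01194 = 2·7.798·(√2.044 − √0.9988)/0.01194
  = 15.5960 × (1.42969 − 0.999400) / 0.01194 = 562.038 s.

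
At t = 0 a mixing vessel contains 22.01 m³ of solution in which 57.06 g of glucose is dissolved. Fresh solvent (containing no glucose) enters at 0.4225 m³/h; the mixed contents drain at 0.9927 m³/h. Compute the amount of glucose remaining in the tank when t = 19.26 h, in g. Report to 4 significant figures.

Let m(t) be the amount of glucose. Volume: V(t) = V₀ + (Q_in − Q_out) t = 22.01 − 0.570200 t; V(19.26) = 11.0279 m³.
Solute balance: dm/dt = 0 − Q_out C = −Q_out m/V(t).
Separate: dm/m = −Q_out dt/V(t) ⇒ ln(m/m₀) = −(Q_out/(Q_in−Q_out)) ln(V/V₀).
m = m₀ (V₀/V)^(Q_out/(Q_in−Q_out)) = 57.06 × (22.01/11.0279)^(-1.74097) = 17.1326 g.

17.13 g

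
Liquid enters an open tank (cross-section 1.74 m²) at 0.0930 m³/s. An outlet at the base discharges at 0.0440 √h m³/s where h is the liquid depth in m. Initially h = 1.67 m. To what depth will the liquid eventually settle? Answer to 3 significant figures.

4.47 m

Level balance: A dh/dt = 0.0930 − 0.0440 √h. Setting dh/dt = 0:
Q_in = 0.0440 √h_ss ⇒ √h_ss = 0.0930/0.0440 = 2.1136.
h_ss = 2.1136² = 4.4675 m. (Since h₀ = 1.67 m < h_ss, the level will rise toward this value.)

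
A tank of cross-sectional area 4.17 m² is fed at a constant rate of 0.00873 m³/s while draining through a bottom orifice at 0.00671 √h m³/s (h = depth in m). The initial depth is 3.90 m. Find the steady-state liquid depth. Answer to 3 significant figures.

1.69 m

A dh/dt = Q_in − 0.00671 √h. Steady state requires inflow = outflow:
Q_in = 0.00671 √h_ss ⇒ √h_ss = 0.00873/0.00671 = 1.3010.
h_ss = 1.3010² = 1.6927 m. (Since h₀ = 3.90 m > h_ss, the level will fall toward this value.)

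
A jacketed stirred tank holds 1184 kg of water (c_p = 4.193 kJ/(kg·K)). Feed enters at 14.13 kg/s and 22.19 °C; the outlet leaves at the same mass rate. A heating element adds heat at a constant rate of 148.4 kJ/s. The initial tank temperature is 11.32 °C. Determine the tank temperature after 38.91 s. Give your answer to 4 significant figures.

16.29 °C

Energy balance: M c_p dT/dt = ṁ c_p (T_in − T) + 148.4.
Rearrange: dT/dt = (T_ss − T)/τ with τ = M/ṁ = 83.7933 s and T_ss = T_in + Q̇/(ṁ c_p) = 24.6948 °C.
Solution: T(t) = T_ss + (T₀ − T_ss) e^(−t/τ).
T(38.91) = 24.6948 + (-13.3748)·e^(−38.91/83.7933) = 24.6948 + (-13.3748)·0.628539 = 16.2882 °C.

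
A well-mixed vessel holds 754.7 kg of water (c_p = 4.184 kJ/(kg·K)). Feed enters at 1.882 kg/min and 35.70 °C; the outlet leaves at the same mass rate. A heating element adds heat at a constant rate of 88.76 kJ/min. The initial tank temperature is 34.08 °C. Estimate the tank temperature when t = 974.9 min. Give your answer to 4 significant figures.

First-law balance (no shaft work): M c_p dT/dt = ṁ c_p (T_in − T) + 88.76.
Rearrange: dT/dt = (T_ss − T)/τ with τ = M/ṁ = 401.010 min and T_ss = T_in + Q̇/(ṁ c_p) = 46.9721 °C.
Integrating: T(t) = T_ss + (T₀ − T_ss) e^(−t/τ).
T(974.9) = 46.9721 + (-12.8921)·e^(−974.9/401.010) = 46.9721 + (-12.8921)·0.0879388 = 45.8384 °C.

45.84 °C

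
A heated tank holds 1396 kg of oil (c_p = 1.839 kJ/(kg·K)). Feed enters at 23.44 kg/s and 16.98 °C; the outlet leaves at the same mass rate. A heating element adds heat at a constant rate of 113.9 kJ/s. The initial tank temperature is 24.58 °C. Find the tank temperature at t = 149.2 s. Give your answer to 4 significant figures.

20.03 °C

Heat balance on the well-mixed liquid: M c_p dT/dt = ṁ c_p (T_in − T) + 113.9.
Rearrange: dT/dt = (T_ss − T)/τ with τ = M/ṁ = 59.5563 s and T_ss = T_in + Q̇/(ṁ c_p) = 19.6223 °C.
T approaches T_ss exponentially: T(t) = T_ss + (T₀ − T_ss) e^(−t/τ).
T(149.2) = 19.6223 + (4.95769)·e^(−149.2/59.5563) = 19.6223 + (4.95769)·0.0816599 = 20.0272 °C.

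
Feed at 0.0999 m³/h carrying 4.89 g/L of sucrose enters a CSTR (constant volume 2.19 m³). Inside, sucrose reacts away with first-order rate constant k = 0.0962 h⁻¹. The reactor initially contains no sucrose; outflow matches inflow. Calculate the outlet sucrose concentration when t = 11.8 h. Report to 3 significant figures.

1.28 g/L

V dC/dt = Q(C_in − C) − k V C.
This is linear with rate a = Q/V + k = 0.14182 h⁻¹.
C_ss = Q C_in/(Q + kV) = 1.5729 g/L; C(t) = C_ss + (C₀ − C_ss) e^(−a t).
C(11.8) = 1.5729 + (-1.5729)·e^(−0.14182·11.8) = 1.5729 + (-1.5729)·0.18760 = 1.2778 g/L.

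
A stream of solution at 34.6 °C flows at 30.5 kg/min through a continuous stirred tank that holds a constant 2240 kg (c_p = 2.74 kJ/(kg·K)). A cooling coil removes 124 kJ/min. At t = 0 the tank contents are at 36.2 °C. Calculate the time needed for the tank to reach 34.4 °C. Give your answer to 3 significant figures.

64.4 min

Heat balance on the well-mixed liquid: M c_p dT/dt = ṁ c_p (T_in − T) − 124.
τ = M/ṁ = 73.443 min; T_ss = T_in − Q̇/(ṁ c_p) = 33.116 °C.
T(t) = T_ss + (T₀ − T_ss) e^(−t/τ). Set T = 34.4:
e^(−t/τ) = (34.4 − 33.116)/(36.2 − 33.116) = 0.41630
t = −73.443 · ln(0.41630) = 64.361 min.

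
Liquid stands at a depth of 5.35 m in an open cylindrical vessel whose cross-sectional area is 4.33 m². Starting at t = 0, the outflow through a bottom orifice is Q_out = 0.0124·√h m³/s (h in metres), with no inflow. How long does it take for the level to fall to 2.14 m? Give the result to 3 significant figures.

594 s

With no inflow, A dh/dt = −0.0124 √h.
∫ h^(−1/2) dh = −(0.0124/A) ∫ dt, giving 2√h = 2√h₀ − (0.0124/A) t.
t = 2A(√h₀ − √h)/0.0124 = 2·4.33·(√5.35 − √2.14)/0.0124
  = 8.6600 × (2.3130 − 1.4629) / 0.0124 = 593.72 s.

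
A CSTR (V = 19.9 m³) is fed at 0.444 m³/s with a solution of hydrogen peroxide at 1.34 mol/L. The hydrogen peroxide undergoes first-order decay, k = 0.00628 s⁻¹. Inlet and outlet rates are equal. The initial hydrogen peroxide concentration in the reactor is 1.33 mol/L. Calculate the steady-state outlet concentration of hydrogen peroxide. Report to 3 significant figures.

V dC/dt = Q(C_in − C) − k V C.
Steady state (dC/dt = 0): C_ss = Q C_in/(Q + kV) = C_in/(1 + kV/Q).
C_ss = 0.444·1.34/(0.444 + 0.00628·19.9) = 0.59496/0.56897 = 1.0457 mol/L.

1.05 mol/L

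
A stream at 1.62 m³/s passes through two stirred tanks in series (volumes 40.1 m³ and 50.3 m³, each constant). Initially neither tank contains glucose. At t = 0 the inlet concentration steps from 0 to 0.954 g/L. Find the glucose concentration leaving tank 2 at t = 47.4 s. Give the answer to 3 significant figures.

Each tank obeys Vᵢ dCᵢ/dt = Q(Cᵢ₋₁ − Cᵢ), so τᵢ = Vᵢ/Q.
τ₁ = 40.1/1.62 = 24.753 s; τ₂ = 50.3/1.62 = 31.049 s.
Solving the cascade with C₁(0)=C₂(0)=0 gives C₂(t) = C_in[1 − (τ₁ e^(−t/τ₁) − τ₂ e^(−t/τ₂))/(τ₁ − τ₂)].
At t = 47.4: e^(−t/τ₁) = 0.14735, e^(−t/τ₂) = 0.21727.
C₂ = 0.954·[1 − (24.753·0.14735 − 31.049·0.21727)/(-6.2963)] = 0.954·0.50785 = 0.48449 g/L.

0.484 g/L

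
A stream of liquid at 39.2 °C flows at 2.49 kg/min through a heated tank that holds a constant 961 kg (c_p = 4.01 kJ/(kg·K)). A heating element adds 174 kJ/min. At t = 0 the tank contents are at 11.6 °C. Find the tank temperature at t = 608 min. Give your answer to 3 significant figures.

First-law balance (no shaft work): M c_p dT/dt = ṁ c_p (T_in − T) + 174.
τ = M/ṁ = 385.94 min; T_ss = T_in + Q̇/(ṁ c_p) = 39.2 + 174/(2.49·4.01) = 56.626 °C.
Solution: T(t) = T_ss + (T₀ − T_ss) e^(−t/τ).
T(608) = 56.626 + (-45.026)·e^(−608/385.94) = 56.626 + (-45.026)·0.20693 = 47.309 °C.

47.3 °C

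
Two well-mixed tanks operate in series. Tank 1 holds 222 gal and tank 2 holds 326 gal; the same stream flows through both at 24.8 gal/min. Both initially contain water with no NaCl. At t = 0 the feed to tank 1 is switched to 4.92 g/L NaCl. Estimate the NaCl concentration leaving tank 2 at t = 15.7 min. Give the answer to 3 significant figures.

2.07 g/L

Each tank obeys Vᵢ dCᵢ/dt = Q(Cᵢ₋₁ − Cᵢ), so τᵢ = Vᵢ/Q.
τ₁ = 222/24.8 = 8.9516 min; τ₂ = 326/24.8 = 13.145 min.
Tank 1: C₁ = C_in(1 − e^(−t/τ₁)). Tank 2 (τ₁ ≠ τ₂): C₂ = C_in[1 − (τ₁ e^(−t/τ₁) − τ₂ e^(−t/τ₂))/(τ₁ − τ₂)].
At t = 15.7: e^(−t/τ₁) = 0.17310, e^(−t/τ₂) = 0.30290.
C₂ = 4.92·[1 − (8.9516·0.17310 − 13.145·0.30290)/(-4.1935)] = 4.92·0.42003 = 2.0666 g/L.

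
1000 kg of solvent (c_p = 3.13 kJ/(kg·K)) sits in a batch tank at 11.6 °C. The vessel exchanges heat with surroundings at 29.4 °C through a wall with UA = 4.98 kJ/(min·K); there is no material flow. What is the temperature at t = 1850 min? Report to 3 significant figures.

28.5 °C

Lumped-capacitance energy balance: M c_p dT/dt = UA(T_amb − T).
dT/dt = (T_ss − T)/τ with T_ss = T_amb = 29.400 °C, τ = M c_p/UA = 1000·3.13/4.98 = 628.51 min.
T approaches T_ss exponentially: T(t) = T_ss + (T₀ − T_ss) e^(−t/τ).
T(1850) = 29.400 + (-17.800)·0.052684 = 28.462 °C.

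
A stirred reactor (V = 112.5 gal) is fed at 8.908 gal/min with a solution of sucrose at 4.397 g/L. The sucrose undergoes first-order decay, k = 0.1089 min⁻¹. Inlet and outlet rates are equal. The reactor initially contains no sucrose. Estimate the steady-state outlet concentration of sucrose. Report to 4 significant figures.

1.851 g/L

V dC/dt = Q(C_in − C) − k V C.
Steady state (dC/dt = 0): C_ss = Q C_in/(Q + kV) = C_in/(1 + kV/Q).
C_ss = 8.908·4.397/(8.908 + 0.1089·112.5) = 39.1685/21.1593 = 1.85113 g/L.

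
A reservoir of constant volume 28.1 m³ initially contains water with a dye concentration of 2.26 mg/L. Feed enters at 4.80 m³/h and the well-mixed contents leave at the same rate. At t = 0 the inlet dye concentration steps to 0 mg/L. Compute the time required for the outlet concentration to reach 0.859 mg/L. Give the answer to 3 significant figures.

5.66 h

Species balance: V dC/dt = Q(C_in − C) ⇒ τ = V/Q = 5.8542 h.
C(t) = C_in + (C₀ − C_in) e^(−t/τ). Set C = 0.859 and solve for t:
e^(−t/τ) = (C − C_in)/(C₀ − C_in) = (0.859 − 0)/(2.26 − 0) = 0.38009
t = −τ ln(…) = 5.8542 × 0.96735 = 5.6630 h.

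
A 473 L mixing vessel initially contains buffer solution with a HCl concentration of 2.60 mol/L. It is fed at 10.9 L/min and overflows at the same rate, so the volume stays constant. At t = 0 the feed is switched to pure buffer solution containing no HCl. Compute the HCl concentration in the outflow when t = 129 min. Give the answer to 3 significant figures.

0.133 mol/L

Transient balance on the dissolved component: V dC/dt = Q(C_in − C).
Rewrite as dC/dt + C/τ = C_in/τ, τ = V/Q = 43.394 min.
Solution: C(t) = C_in + (C₀ − C_in) e^(−t/τ).
C(129) = 0 + (2.60 − 0)·e^(−129/43.394) = 0 + (2.6000)·0.051164 = 0.13303 mol/L.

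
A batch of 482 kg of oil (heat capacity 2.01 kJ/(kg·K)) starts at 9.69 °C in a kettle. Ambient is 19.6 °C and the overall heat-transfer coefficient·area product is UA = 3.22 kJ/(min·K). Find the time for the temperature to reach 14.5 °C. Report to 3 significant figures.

M c_p dT/dt = −UA(T − T_amb).
τ = M c_p/UA = 300.88 min; T_ss = T_amb = 19.600 °C.
T(t) = T_ss + (T₀ − T_ss)e^(−t/τ); set T = 14.5:
t = −τ ln[(T − T_ss)/(T₀ − T_ss)] = −300.88 · ln(0.51463) = 199.87 min.

200 min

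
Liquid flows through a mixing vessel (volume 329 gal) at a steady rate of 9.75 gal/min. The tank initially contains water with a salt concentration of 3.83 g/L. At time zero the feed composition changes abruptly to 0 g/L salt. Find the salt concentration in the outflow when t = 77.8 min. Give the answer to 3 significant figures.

0.382 g/L

Unsteady species balance (constant V, well mixed): V dC/dt = Q(C_in − C).
Time constant τ = V/Q = 329/9.75 = 33.744 min.
C approaches C_in exponentially: C(t) = C_in + (C₀ − C_in) e^(−t/τ).
C(77.8) = 0 + (3.83 − 0)·e^(−77.8/33.744) = 0 + (3.8300)·0.099697 = 0.38184 g/L.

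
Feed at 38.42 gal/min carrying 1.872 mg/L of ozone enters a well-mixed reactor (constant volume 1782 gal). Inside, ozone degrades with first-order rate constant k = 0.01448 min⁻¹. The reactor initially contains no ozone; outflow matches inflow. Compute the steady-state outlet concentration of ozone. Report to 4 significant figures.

1.120 mg/L

Accumulation = in − out − consumed: V dC/dt = Q C_in − Q C − k V C.
At steady state: 0 = Q C_in − (Q + kV) C_ss, so C_ss = Q C_in/(Q + kV).
C_ss = 38.42·1.872/(38.42 + 0.01448·1782) = 71.9222/64.2234 = 1.11988 mg/L.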